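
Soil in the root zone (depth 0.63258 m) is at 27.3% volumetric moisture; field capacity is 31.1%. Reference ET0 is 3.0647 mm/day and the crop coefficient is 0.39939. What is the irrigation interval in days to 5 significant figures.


Approach: apply soil-water budget scheduling, SMD = (FC-theta)/100*depth*1000; ETc = ET0*Kc; interval = SMD/ETc.
Step 1 — soil moisture deficit:
  SMD = (31.1 - 27.3)/100 * 0.63258 * 1000 = 24.03804 mm
Step 2 — daily crop ET (ETc = ET0*Kc):
  ETc = 3.0647 * 0.39939 = 1.224011 mm/day
Step 3 — irrigation interval (SMD/ETc):
  interval = 24.03804 / 1.224011 = 19.639 days
Therefore the irrigation interval = 19.639 days.


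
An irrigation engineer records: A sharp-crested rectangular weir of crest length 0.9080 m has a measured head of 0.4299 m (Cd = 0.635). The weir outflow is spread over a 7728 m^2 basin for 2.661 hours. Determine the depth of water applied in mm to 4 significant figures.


Approach: apply the rectangular weir equation with a volume-to-depth conversion, Q = (2/3)*Cd*L*sqrt(2g)*H^1.5; d = Q*t/A * 1000.
Step 1 — weir discharge:
  Q = (2/3)*0.635*0.9080*sqrt(2*9.81)*0.4299^1.5 = 0.479920 m^3/s
Step 2 — volume: V = 0.479920 * 2.661*3600 = 4597.44 m^3
Step 3 — depth: d = V/A * 1000 = 4597.44/7728 * 1000 = 594.9 mm
Therefore the depth of water applied = 594.9 mm.


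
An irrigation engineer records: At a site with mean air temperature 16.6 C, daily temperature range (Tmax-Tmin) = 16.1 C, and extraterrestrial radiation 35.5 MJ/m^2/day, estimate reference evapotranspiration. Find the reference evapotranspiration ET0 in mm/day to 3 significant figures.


Approach: apply the Hargreaves-Samani method, ET0 = 0.0023*(Tmean+17.8)*sqrt(Tmax-Tmin)*0.408*Ra.
ET0 = 0.0023*(16.6+17.8)*sqrt(16.1)*0.408*35.5 = 4.60 mm/day
Therefore the reference evapotranspiration ET0 = 4.60 mm/day.


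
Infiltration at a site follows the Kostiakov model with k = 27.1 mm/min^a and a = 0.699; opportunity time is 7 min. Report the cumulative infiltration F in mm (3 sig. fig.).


Approach: apply the Kostiakov infiltration equation, F = k*t^a.
F = 27.1 * 7^0.699 = 106 mm
Therefore the cumulative infiltration F = 106 mm.


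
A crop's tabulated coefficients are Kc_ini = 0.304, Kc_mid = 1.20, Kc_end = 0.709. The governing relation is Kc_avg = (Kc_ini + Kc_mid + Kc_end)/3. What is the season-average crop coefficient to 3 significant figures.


Kc_avg = (0.304 + 1.20 + 0.709)/3 = 0.738
Therefore the season-average crop coefficient = 0.738.


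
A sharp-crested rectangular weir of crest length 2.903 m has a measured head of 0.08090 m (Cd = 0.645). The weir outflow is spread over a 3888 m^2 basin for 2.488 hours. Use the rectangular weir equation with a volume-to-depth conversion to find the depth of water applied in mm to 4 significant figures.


Approach: apply the rectangular weir equation with a volume-to-depth conversion, Q = (2/3)*Cd*L*sqrt(2g)*H^1.5; d = Q*t/A * 1000.
Step 1 — weir discharge:
  Q = (2/3)*0.645*2.903*sqrt(2*9.81)*0.08090^1.5 = 0.127229 m^3/s
Step 2 — volume: V = 0.127229 * 2.488*3600 = 1139.57 m^3
Step 3 — depth: d = V/A * 1000 = 1139.57/3888 * 1000 = 293.1 mm
Therefore the depth of water applied = 293.1 mm.


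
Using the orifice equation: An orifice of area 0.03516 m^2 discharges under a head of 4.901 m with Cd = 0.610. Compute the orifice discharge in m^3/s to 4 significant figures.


Approach: apply the orifice equation, Q = Cd*A*sqrt(2*g*h).
Q = 0.610 * 0.03516 * sqrt(2*9.81*4.901) = 0.2103 m^3/s
Therefore the orifice discharge = 0.2103 m^3/s.


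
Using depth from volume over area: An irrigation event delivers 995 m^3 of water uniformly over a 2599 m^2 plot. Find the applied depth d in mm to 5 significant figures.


Approach: apply depth from volume over area, d = (V/A)*1000.
d = (995 / 2599) * 1000 = 382.84 mm
Therefore the applied depth d = 382.84 mm.


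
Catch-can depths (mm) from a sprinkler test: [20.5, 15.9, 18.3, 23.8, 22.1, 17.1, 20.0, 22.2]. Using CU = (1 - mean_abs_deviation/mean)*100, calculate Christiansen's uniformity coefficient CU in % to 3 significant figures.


mean = 19.988 mm
mean |d_i - mean| = 2.1656 mm
CU = (1 - 2.1656/19.988)*100 = 89.2 %
Therefore Christiansen's uniformity coefficient CU = 89.2 %.


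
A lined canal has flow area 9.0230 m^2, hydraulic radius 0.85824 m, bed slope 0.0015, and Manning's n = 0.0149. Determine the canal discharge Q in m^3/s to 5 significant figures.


Approach: apply Manning's equation, Q = (1/n)*A*R^(2/3)*S^(1/2).
Q = (1/0.0149) * 9.0230 * 0.85824^(2/3) * 0.0015^(1/2) = 21.181 m^3/s
Therefore the canal discharge Q = 21.181 m^3/s.


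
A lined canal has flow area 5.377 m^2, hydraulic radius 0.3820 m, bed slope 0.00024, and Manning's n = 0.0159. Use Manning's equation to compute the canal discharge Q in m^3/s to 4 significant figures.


Approach: apply Manning's equation, Q = (1/n)*A*R^(2/3)*S^(1/2).
Q = (1/0.0159) * 5.377 * 0.3820^(2/3) * 0.00024^(1/2) = 2.758 m^3/s
Therefore the canal discharge Q = 2.758 m^3/s.


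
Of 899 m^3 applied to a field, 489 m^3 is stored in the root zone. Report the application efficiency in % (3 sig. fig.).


Approach: apply the application efficiency ratio, Ea = (stored/applied)*100.
Ea = (489/899)*100 = 54.4 %
Therefore the application efficiency = 54.4 %.


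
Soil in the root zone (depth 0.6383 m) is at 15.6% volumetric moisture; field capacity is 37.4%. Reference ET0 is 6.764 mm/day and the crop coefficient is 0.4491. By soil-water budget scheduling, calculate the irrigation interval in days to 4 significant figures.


Approach: apply soil-water budget scheduling, SMD = (FC-theta)/100*depth*1000; ETc = ET0*Kc; interval = SMD/ETc.
Step 1 — soil moisture deficit:
  SMD = (37.4 - 15.6)/100 * 0.6383 * 1000 = 139.149 mm
Step 2 — daily crop ET (ETc = ET0*Kc):
  ETc = 6.764 * 0.4491 = 3.03771 mm/day
Step 3 — irrigation interval (SMD/ETc):
  interval = 139.149 / 3.03771 = 45.81 days
Therefore the irrigation interval = 45.81 days.


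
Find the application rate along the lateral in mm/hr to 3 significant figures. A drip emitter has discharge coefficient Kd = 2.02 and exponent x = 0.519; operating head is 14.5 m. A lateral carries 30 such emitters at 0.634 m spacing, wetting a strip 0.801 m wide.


Approach: apply the emitter equation with a lateral mass balance, q = Kd*h^x; Q = n*q; rate = Q/(n*spacing*width).
Step 1 — single emitter flow (q = Kd*h^x):
  q = 2.02 * 14.5^0.519 = 8.0928 L/hr
Step 2 — total lateral flow: Q = 30 * 8.0928 = 242.79 L/hr
Step 3 — wetted area: A = 30 * 0.634 * 0.801 = 15.235 m^2
Step 4 — application rate: Q/A = 242.79/15.235 = 15.9 mm/hr
Therefore the application rate along the lateral = 15.9 mm/hr.


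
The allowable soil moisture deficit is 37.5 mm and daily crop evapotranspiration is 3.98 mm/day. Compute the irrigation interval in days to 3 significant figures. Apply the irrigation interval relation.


Approach: apply the irrigation interval relation, interval = SMD / ETc.
interval = 37.5 / 3.98 = 9.42 days
Therefore the irrigation interval = 9.42 days.


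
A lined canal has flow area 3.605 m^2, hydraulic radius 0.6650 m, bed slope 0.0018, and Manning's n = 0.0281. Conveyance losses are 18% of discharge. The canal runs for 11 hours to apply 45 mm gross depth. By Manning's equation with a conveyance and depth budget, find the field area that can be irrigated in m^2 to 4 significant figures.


Approach: apply Manning's equation with a conveyance and depth budget, Q = (1/n)*A*R^(2/3)*S^(1/2); Q_field = Q*(1-loss); Area = Q_field*t/(d/1000).
Step 1 — canal discharge (Manning's equation):
  Q = (1/0.0281) * 3.605 * 0.6650^(2/3) * 0.0018^(1/2) = 4.14683 m^3/s
Step 2 — delivered flow: Q_field = 4.14683*(1 - 18/100) = 3.40040 m^3/s
Step 3 — volume delivered: V = 3.40040 * 11*3600 = 134656 m^3
Step 4 — area served: A = V / (depth/1000) = 134656 / 0.045 = 2992000 m^2
Therefore the field area that can be irrigated = 2992000 m^2.


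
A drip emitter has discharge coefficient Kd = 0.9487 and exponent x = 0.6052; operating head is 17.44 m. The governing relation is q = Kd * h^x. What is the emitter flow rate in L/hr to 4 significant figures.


q = 0.9487 * 17.44^0.6052 = 5.352 L/hr
Therefore the emitter flow rate = 5.352 L/hr.


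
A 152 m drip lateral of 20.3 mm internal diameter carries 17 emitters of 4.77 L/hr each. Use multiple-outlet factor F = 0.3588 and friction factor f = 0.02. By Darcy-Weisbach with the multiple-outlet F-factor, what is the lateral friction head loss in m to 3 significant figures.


Approach: apply Darcy-Weisbach with the multiple-outlet F-factor, Q = n*q/(3600*1000) m^3/s; v = Q/A; hf = F*f*(L/D)*(v^2/(2g)).
Q = 17*4.77/(3600*1000) = 2.2525e-05 m^3/s
A = pi*(20.3e-3/2)^2 = 3.2365e-04 m^2, so v = Q/A = 0.069596 m/s
hf = 0.3588*0.02*(152/0.0203)*(0.069596^2/(2*9.81)) = 0.0133 m
Therefore the lateral friction head loss = 0.0133 m.


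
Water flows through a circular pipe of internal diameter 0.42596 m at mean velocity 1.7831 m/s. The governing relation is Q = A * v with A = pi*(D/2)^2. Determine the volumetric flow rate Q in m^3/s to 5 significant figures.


A = pi*(0.42596/2)^2 = 0.1425042 m^2
Q = 0.1425042 * 1.7831 = 0.25410 m^3/s
Therefore the volumetric flow rate Q = 0.25410 m^3/s.


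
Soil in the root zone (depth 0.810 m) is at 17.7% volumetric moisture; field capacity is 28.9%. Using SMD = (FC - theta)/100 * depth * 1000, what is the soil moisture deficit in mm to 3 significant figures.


SMD = (28.9 - 17.7)/100 * 0.810 * 1000 = 90.7 mm
Therefore the soil moisture deficit = 90.7 mm.


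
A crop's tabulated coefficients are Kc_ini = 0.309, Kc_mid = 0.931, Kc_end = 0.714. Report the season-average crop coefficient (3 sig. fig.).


Approach: apply a simple seasonal average, Kc_avg = (Kc_ini + Kc_mid + Kc_end)/3.
Kc_avg = (0.309 + 0.931 + 0.714)/3 = 0.651
Therefore the season-average crop coefficient = 0.651.


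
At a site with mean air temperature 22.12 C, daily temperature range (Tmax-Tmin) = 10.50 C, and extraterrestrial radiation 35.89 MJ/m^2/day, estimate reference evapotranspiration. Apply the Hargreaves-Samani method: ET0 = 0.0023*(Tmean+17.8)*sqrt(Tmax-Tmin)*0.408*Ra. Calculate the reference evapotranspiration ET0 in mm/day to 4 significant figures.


ET0 = 0.0023*(22.12+17.8)*sqrt(10.50)*0.408*35.89 = 4.357 mm/day
Therefore the reference evapotranspiration ET0 = 4.357 mm/day.


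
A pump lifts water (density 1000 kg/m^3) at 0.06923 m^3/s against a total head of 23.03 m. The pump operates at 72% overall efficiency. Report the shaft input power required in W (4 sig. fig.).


Approach: apply hydraulic power then efficiency conversion, P = rho*g*Q*H; P_in = P/eta.
Step 1 — hydraulic power (P = rho*g*Q*H):
  P = 1000 * 9.81 * 0.06923 * 23.03 = 15640.7 W
Step 2 — input power: P_in = P/eta = 15640.7 / 0.72 = 21720 W
Therefore the shaft input power required = 21720 W.


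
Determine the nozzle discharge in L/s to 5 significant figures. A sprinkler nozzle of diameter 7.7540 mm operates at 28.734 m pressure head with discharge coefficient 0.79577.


Approach: apply the orifice equation, Q = Cd*A*sqrt(2*g*h), A = pi*(d/2)^2.
A = pi*(7.7540e-3/2)^2 = 4.722168e-05 m^2
Q = 0.79577 * 4.722168e-05 * sqrt(2*9.81*28.734) * 1000 = 0.89223 L/s
Therefore the nozzle discharge = 0.89223 L/s.


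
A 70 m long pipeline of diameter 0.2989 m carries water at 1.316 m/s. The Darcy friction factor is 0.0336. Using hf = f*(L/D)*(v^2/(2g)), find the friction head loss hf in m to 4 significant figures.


hf = 0.0336 * (70/0.2989) * (1.316^2 / (2*9.81))
hf = 0.6946 m
Therefore the friction head loss hf = 0.6946 m.


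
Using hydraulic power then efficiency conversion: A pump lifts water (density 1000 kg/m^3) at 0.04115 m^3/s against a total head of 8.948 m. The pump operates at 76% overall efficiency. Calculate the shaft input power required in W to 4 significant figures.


Approach: apply hydraulic power then efficiency conversion, P = rho*g*Q*H; P_in = P/eta.
Step 1 — hydraulic power (P = rho*g*Q*H):
  P = 1000 * 9.81 * 0.04115 * 8.948 = 3612.14 W
Step 2 — input power: P_in = P/eta = 3612.14 / 0.76 = 4753 W
Therefore the shaft input power required = 4753 W.


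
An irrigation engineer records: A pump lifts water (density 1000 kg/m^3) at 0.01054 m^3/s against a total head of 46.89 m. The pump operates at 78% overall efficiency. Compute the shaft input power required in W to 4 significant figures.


Approach: apply hydraulic power then efficiency conversion, P = rho*g*Q*H; P_in = P/eta.
Step 1 — hydraulic power (P = rho*g*Q*H):
  P = 1000 * 9.81 * 0.01054 * 46.89 = 4848.30 W
Step 2 — input power: P_in = P/eta = 4848.30 / 0.78 = 6216 W
Therefore the shaft input power required = 6216 W.


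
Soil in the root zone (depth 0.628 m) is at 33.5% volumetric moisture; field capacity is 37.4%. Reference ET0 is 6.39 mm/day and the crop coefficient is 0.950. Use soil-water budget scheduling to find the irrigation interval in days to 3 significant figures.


Approach: apply soil-water budget scheduling, SMD = (FC-theta)/100*depth*1000; ETc = ET0*Kc; interval = SMD/ETc.
Step 1 — soil moisture deficit:
  SMD = (37.4 - 33.5)/100 * 0.628 * 1000 = 24.492 mm
Step 2 — daily crop ET (ETc = ET0*Kc):
  ETc = 6.39 * 0.950 = 6.0705 mm/day
Step 3 — irrigation interval (SMD/ETc):
  interval = 24.492 / 6.0705 = 4.03 days
Therefore the irrigation interval = 4.03 days.


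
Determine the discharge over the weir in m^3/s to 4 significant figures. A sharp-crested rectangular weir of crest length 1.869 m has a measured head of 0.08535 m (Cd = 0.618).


Approach: apply the rectangular weir equation, Q = (2/3)*Cd*L*sqrt(2g)*H^1.5.
Q = (2/3)*0.618*1.869*sqrt(2*9.81)*0.08535^1.5 = 0.08505 m^3/s
Therefore the discharge over the weir = 0.08505 m^3/s.


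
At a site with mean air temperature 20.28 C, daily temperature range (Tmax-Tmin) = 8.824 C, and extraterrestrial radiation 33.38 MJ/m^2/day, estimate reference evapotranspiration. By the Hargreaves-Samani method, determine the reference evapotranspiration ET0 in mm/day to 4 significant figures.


Approach: apply the Hargreaves-Samani method, ET0 = 0.0023*(Tmean+17.8)*sqrt(Tmax-Tmin)*0.408*Ra.
ET0 = 0.0023*(20.28+17.8)*sqrt(8.824)*0.408*33.38 = 3.543 mm/day
Therefore the reference evapotranspiration ET0 = 3.543 mm/day.


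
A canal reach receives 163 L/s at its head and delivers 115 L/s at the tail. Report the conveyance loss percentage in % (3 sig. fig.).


Approach: apply the conveyance loss ratio, loss% = ((Q_head - Q_tail)/Q_head)*100.
loss = ((163 - 115)/163)*100 = 29.4 %
Therefore the conveyance loss percentage = 29.4 %.


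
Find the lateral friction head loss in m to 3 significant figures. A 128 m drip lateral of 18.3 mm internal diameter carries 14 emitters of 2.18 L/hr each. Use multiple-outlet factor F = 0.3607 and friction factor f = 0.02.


Approach: apply Darcy-Weisbach with the multiple-outlet F-factor, Q = n*q/(3600*1000) m^3/s; v = Q/A; hf = F*f*(L/D)*(v^2/(2g)).
Q = 14*2.18/(3600*1000) = 8.4778e-06 m^3/s
A = pi*(18.3e-3/2)^2 = 2.6302e-04 m^2, so v = Q/A = 0.032232 m/s
hf = 0.3607*0.02*(128/0.0183)*(0.032232^2/(2*9.81)) = 0.00267 m
Therefore the lateral friction head loss = 0.00267 m.


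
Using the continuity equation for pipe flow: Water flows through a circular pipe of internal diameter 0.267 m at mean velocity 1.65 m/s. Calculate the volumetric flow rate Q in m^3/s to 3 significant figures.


Approach: apply the continuity equation for pipe flow, Q = A * v with A = pi*(D/2)^2.
A = pi*(0.267/2)^2 = 0.055990 m^2
Q = 0.055990 * 1.65 = 0.0924 m^3/s
Therefore the volumetric flow rate Q = 0.0924 m^3/s.


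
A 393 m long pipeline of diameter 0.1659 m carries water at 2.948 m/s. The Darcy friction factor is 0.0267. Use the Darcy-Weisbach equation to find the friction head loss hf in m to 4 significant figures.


Approach: apply the Darcy-Weisbach equation, hf = f*(L/D)*(v^2/(2g)).
hf = 0.0267 * (393/0.1659) * (2.948^2 / (2*9.81))
hf = 28.02 m
Therefore the friction head loss hf = 28.02 m.


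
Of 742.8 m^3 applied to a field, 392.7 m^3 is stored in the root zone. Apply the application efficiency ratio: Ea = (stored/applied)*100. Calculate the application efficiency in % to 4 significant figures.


Ea = (392.7/742.8)*100 = 52.87 %
Therefore the application efficiency = 52.87 %.


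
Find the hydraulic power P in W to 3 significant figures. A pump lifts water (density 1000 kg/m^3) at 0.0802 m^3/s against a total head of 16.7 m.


Approach: apply the hydraulic power relation, P = rho*g*Q*H.
P = 1000 * 9.81 * 0.0802 * 16.7 = 13100 W
Therefore the hydraulic power P = 13100 W.


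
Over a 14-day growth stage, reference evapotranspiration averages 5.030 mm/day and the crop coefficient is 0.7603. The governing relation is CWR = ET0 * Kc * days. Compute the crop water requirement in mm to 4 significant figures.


CWR = 5.030 * 0.7603 * 14 = 53.54 mm
Therefore the crop water requirement = 53.54 mm.


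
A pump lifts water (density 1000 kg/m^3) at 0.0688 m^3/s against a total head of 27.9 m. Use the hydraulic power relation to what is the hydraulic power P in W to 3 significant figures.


Approach: apply the hydraulic power relation, P = rho*g*Q*H.
P = 1000 * 9.81 * 0.0688 * 27.9 = 18800 W
Therefore the hydraulic power P = 18800 W.


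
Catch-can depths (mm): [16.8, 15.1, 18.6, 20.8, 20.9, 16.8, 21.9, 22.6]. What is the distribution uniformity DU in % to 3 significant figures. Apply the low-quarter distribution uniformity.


Approach: apply the low-quarter distribution uniformity, DU = (mean of lowest quarter of readings / overall mean)*100.
sorted lowest 2 of 8: [15.1, 16.8] -> mean = 15.950 mm
overall mean = 19.188 mm
DU = (15.950/19.188)*100 = 83.1 %
Therefore the distribution uniformity DU = 83.1 %.


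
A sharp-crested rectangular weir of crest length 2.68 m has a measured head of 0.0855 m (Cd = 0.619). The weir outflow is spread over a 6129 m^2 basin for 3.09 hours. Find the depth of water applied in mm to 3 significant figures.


Approach: apply the rectangular weir equation with a volume-to-depth conversion, Q = (2/3)*Cd*L*sqrt(2g)*H^1.5; d = Q*t/A * 1000.
Step 1 — weir discharge:
  Q = (2/3)*0.619*2.68*sqrt(2*9.81)*0.0855^1.5 = 0.12247 m^3/s
Step 2 — volume: V = 0.12247 * 3.09*3600 = 1362.4 m^3
Step 3 — depth: d = V/A * 1000 = 1362.4/6129 * 1000 = 222 mm
Therefore the depth of water applied = 222 mm.


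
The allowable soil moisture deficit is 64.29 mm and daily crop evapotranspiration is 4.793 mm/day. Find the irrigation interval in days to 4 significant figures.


Approach: apply the irrigation interval relation, interval = SMD / ETc.
interval = 64.29 / 4.793 = 13.41 days
Therefore the irrigation interval = 13.41 days.


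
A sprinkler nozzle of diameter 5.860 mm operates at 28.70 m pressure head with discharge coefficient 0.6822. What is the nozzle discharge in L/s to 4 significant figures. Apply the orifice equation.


Approach: apply the orifice equation, Q = Cd*A*sqrt(2*g*h), A = pi*(d/2)^2.
A = pi*(5.860e-3/2)^2 = 2.69703e-05 m^2
Q = 0.6822 * 2.69703e-05 * sqrt(2*9.81*28.70) * 1000 = 0.4366 L/s
Therefore the nozzle discharge = 0.4366 L/s.


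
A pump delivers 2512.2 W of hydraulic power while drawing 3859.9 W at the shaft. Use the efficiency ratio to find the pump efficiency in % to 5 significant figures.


Approach: apply the efficiency ratio, eta = (P_out/P_in)*100.
eta = (2512.2 / 3859.9) * 100 = 65.085 %
Therefore the pump efficiency = 65.085 %.


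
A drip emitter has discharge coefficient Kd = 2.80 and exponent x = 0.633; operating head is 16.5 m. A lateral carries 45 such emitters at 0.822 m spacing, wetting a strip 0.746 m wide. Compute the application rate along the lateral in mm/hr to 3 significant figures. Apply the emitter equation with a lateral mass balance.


Approach: apply the emitter equation with a lateral mass balance, q = Kd*h^x; Q = n*q; rate = Q/(n*spacing*width).
Step 1 — single emitter flow (q = Kd*h^x):
  q = 2.80 * 16.5^0.633 = 16.513 L/hr
Step 2 — total lateral flow: Q = 45 * 16.513 = 743.08 L/hr
Step 3 — wetted area: A = 45 * 0.822 * 0.746 = 27.595 m^2
Step 4 — application rate: Q/A = 743.08/27.595 = 26.9 mm/hr
Therefore the application rate along the lateral = 26.9 mm/hr.


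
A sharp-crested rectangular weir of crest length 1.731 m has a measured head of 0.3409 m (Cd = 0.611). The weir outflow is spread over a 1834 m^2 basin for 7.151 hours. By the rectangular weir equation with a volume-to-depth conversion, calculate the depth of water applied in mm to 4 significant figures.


Approach: apply the rectangular weir equation with a volume-to-depth conversion, Q = (2/3)*Cd*L*sqrt(2g)*H^1.5; d = Q*t/A * 1000.
Step 1 — weir discharge:
  Q = (2/3)*0.611*1.731*sqrt(2*9.81)*0.3409^1.5 = 0.621637 m^3/s
Step 2 — volume: V = 0.621637 * 7.151*3600 = 16003.2 m^3
Step 3 — depth: d = V/A * 1000 = 16003.2/1834 * 1000 = 8726 mm
Therefore the depth of water applied = 8726 mm.


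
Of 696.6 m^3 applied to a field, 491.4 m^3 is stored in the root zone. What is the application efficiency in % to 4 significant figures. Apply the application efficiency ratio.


Approach: apply the application efficiency ratio, Ea = (stored/applied)*100.
Ea = (491.4/696.6)*100 = 70.54 %
Therefore the application efficiency = 70.54 %.


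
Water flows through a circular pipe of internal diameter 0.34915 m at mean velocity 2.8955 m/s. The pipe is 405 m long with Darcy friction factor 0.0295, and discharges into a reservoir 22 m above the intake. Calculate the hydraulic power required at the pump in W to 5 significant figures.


Approach: apply continuity + Darcy-Weisbach + hydraulic power, Q = A*v; hf = f*(L/D)*(v^2/(2g)); H = static + hf; P = rho*g*Q*H.
Step 1 — flow rate (continuity, Q = A*v):
  A = pi*(0.34915/2)^2 = 0.09574453 m^2
  Q = 0.09574453 * 2.8955 = 0.2772283 m^3/s
Step 2 — friction head loss (Darcy-Weisbach):
  hf = 0.0295 * (405/0.34915) * (2.8955^2 / (2*9.81))
  hf = 14.62221 m
Step 3 — total head: H = 22 + 14.62221 = 36.62221 m
Step 4 — hydraulic power (P = rho*g*Q*H):
  P = 1000 * 9.81 * 0.2772283 * 36.62221 = 99598 W
Therefore the hydraulic power required at the pump = 99598 W.


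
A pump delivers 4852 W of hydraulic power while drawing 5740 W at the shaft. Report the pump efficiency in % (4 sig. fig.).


Approach: apply the efficiency ratio, eta = (P_out/P_in)*100.
eta = (4852 / 5740) * 100 = 84.53 %
Therefore the pump efficiency = 84.53 %.


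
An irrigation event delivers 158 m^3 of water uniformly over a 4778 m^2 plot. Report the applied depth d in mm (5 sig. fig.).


Approach: apply depth from volume over area, d = (V/A)*1000.
d = (158 / 4778) * 1000 = 33.068 mm
Therefore the applied depth d = 33.068 mm.


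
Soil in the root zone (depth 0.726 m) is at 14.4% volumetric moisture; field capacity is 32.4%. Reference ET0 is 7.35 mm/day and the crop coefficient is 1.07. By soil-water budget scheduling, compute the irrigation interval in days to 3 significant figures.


Approach: apply soil-water budget scheduling, SMD = (FC-theta)/100*depth*1000; ETc = ET0*Kc; interval = SMD/ETc.
Step 1 — soil moisture deficit:
  SMD = (32.4 - 14.4)/100 * 0.726 * 1000 = 130.68 mm
Step 2 — daily crop ET (ETc = ET0*Kc):
  ETc = 7.35 * 1.07 = 7.8645 mm/day
Step 3 — irrigation interval (SMD/ETc):
  interval = 130.68 / 7.8645 = 16.6 days
Therefore the irrigation interval = 16.6 days.


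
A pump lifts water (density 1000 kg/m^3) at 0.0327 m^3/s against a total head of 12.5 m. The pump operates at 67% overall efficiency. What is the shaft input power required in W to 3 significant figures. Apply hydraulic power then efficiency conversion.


Approach: apply hydraulic power then efficiency conversion, P = rho*g*Q*H; P_in = P/eta.
Step 1 — hydraulic power (P = rho*g*Q*H):
  P = 1000 * 9.81 * 0.0327 * 12.5 = 4009.8 W
Step 2 — input power: P_in = P/eta = 4009.8 / 0.67 = 5980 W
Therefore the shaft input power required = 5980 W.


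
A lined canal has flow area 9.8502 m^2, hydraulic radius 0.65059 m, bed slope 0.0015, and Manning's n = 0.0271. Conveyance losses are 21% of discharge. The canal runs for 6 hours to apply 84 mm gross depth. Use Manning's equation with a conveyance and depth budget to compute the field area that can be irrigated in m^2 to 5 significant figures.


Approach: apply Manning's equation with a conveyance and depth budget, Q = (1/n)*A*R^(2/3)*S^(1/2); Q_field = Q*(1-loss); Area = Q_field*t/(d/1000).
Step 1 — canal discharge (Manning's equation):
  Q = (1/0.0271) * 9.8502 * 0.65059^(2/3) * 0.0015^(1/2) = 10.56963 m^3/s
Step 2 — delivered flow: Q_field = 10.56963*(1 - 21/100) = 8.350005 m^3/s
Step 3 — volume delivered: V = 8.350005 * 6*3600 = 180360.1 m^3
Step 4 — area served: A = V / (depth/1000) = 180360.1 / 0.084 = 2147100 m^2
Therefore the field area that can be irrigated = 2147100 m^2.


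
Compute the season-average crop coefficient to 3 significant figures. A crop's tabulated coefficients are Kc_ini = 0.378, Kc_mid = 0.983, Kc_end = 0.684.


Approach: apply a simple seasonal average, Kc_avg = (Kc_ini + Kc_mid + Kc_end)/3.
Kc_avg = (0.378 + 0.983 + 0.684)/3 = 0.682
Therefore the season-average crop coefficient = 0.682.


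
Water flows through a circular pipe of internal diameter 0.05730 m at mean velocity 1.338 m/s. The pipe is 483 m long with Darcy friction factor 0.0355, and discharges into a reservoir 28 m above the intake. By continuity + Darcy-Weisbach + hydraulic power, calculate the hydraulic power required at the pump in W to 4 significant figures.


Approach: apply continuity + Darcy-Weisbach + hydraulic power, Q = A*v; hf = f*(L/D)*(v^2/(2g)); H = static + hf; P = rho*g*Q*H.
Step 1 — flow rate (continuity, Q = A*v):
  A = pi*(0.05730/2)^2 = 0.00257869 m^2
  Q = 0.00257869 * 1.338 = 0.00345029 m^3/s
Step 2 — friction head loss (Darcy-Weisbach):
  hf = 0.0355 * (483/0.05730) * (1.338^2 / (2*9.81))
  hf = 27.3045 m
Step 3 — total head: H = 28 + 27.3045 = 55.3045 m
Step 4 — hydraulic power (P = rho*g*Q*H):
  P = 1000 * 9.81 * 0.00345029 * 55.3045 = 1872 W
Therefore the hydraulic power required at the pump = 1872 W.


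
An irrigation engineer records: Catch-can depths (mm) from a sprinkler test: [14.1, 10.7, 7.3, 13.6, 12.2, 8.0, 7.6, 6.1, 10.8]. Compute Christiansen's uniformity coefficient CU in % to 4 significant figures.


Approach: apply Christiansen's uniformity coefficient, CU = (1 - mean_abs_deviation/mean)*100.
mean = 10.0444 mm
mean |d_i - mean| = 2.48395 mm
CU = (1 - 2.48395/10.0444)*100 = 75.27 %
Therefore Christiansen's uniformity coefficient CU = 75.27 %.


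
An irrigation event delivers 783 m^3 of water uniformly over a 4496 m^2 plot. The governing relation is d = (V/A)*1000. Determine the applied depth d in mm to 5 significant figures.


d = (783 / 4496) * 1000 = 174.15 mm
Therefore the applied depth d = 174.15 mm.


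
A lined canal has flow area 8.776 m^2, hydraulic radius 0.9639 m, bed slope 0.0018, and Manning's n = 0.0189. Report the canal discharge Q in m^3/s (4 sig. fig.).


Approach: apply Manning's equation, Q = (1/n)*A*R^(2/3)*S^(1/2).
Q = (1/0.0189) * 8.776 * 0.9639^(2/3) * 0.0018^(1/2) = 19.22 m^3/s
Therefore the canal discharge Q = 19.22 m^3/s.


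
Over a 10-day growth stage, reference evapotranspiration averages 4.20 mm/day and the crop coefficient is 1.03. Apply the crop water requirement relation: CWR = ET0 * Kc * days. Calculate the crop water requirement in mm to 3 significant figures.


CWR = 4.20 * 1.03 * 10 = 43.3 mm
Therefore the crop water requirement = 43.3 mm.


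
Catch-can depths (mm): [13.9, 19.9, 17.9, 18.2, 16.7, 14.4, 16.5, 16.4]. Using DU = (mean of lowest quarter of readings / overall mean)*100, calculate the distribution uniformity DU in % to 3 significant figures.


sorted lowest 2 of 8: [13.9, 14.4] -> mean = 14.150 mm
overall mean = 16.738 mm
DU = (14.150/16.738)*100 = 84.5 %
Therefore the distribution uniformity DU = 84.5 %.


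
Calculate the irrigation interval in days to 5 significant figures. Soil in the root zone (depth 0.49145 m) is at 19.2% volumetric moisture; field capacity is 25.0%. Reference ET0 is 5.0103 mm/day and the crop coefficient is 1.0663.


Approach: apply soil-water budget scheduling, SMD = (FC-theta)/100*depth*1000; ETc = ET0*Kc; interval = SMD/ETc.
Step 1 — soil moisture deficit:
  SMD = (25.0 - 19.2)/100 * 0.49145 * 1000 = 28.50410 mm
Step 2 — daily crop ET (ETc = ET0*Kc):
  ETc = 5.0103 * 1.0663 = 5.342483 mm/day
Step 3 — irrigation interval (SMD/ETc):
  interval = 28.50410 / 5.342483 = 5.3354 days
Therefore the irrigation interval = 5.3354 days.


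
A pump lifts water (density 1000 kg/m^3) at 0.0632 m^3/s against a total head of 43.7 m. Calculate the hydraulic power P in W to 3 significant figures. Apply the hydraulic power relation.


Approach: apply the hydraulic power relation, P = rho*g*Q*H.
P = 1000 * 9.81 * 0.0632 * 43.7 = 27100 W
Therefore the hydraulic power P = 27100 W.


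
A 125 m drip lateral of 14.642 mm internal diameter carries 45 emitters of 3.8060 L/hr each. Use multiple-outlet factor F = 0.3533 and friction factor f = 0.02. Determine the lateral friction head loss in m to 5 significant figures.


Approach: apply Darcy-Weisbach with the multiple-outlet F-factor, Q = n*q/(3600*1000) m^3/s; v = Q/A; hf = F*f*(L/D)*(v^2/(2g)).
Q = 45*3.8060/(3600*1000) = 4.757500e-05 m^3/s
A = pi*(14.642e-3/2)^2 = 1.683801e-04 m^2, so v = Q/A = 0.2825453 m/s
hf = 0.3533*0.02*(125/0.014642)*(0.2825453^2/(2*9.81)) = 0.24545 m
Therefore the lateral friction head loss = 0.24545 m.


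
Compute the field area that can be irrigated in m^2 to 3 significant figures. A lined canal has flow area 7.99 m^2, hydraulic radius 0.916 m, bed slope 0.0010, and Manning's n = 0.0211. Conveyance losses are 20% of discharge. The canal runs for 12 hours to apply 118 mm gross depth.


Approach: apply Manning's equation with a conveyance and depth budget, Q = (1/n)*A*R^(2/3)*S^(1/2); Q_field = Q*(1-loss); Area = Q_field*t/(d/1000).
Step 1 — canal discharge (Manning's equation):
  Q = (1/0.0211) * 7.99 * 0.916^(2/3) * 0.0010^(1/2) = 11.294 m^3/s
Step 2 — delivered flow: Q_field = 11.294*(1 - 20/100) = 9.0355 m^3/s
Step 3 — volume delivered: V = 9.0355 * 12*3600 = 390330 m^3
Step 4 — area served: A = V / (depth/1000) = 390330 / 0.118 = 3310000 m^2
Therefore the field area that can be irrigated = 3310000 m^2.


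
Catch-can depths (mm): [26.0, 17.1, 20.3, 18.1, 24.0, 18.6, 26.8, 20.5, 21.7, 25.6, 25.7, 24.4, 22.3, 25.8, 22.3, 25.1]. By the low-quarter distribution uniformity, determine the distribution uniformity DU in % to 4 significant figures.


Approach: apply the low-quarter distribution uniformity, DU = (mean of lowest quarter of readings / overall mean)*100.
sorted lowest 4 of 16: [17.1, 18.1, 18.6, 20.3] -> mean = 18.5250 mm
overall mean = 22.7688 mm
DU = (18.5250/22.7688)*100 = 81.36 %
Therefore the distribution uniformity DU = 81.36 %.


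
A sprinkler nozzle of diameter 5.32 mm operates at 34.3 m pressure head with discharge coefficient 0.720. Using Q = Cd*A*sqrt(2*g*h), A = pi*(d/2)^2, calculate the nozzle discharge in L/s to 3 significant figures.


A = pi*(5.32e-3/2)^2 = 2.2229e-05 m^2
Q = 0.720 * 2.2229e-05 * sqrt(2*9.81*34.3) * 1000 = 0.415 L/s
Therefore the nozzle discharge = 0.415 L/s.


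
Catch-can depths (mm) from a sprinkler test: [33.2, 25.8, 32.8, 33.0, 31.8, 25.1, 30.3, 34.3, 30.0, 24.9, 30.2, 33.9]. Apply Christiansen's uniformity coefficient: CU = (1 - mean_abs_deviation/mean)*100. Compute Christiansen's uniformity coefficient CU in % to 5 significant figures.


mean = 30.44167 mm
mean |d_i - mean| = 2.725000 mm
CU = (1 - 2.725000/30.44167)*100 = 91.048 %
Therefore Christiansen's uniformity coefficient CU = 91.048 %.


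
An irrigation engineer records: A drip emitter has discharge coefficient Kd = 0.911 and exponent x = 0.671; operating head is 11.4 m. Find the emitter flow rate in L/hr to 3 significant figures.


Approach: apply the emitter characteristic equation, q = Kd * h^x.
q = 0.911 * 11.4^0.671 = 4.66 L/hr
Therefore the emitter flow rate = 4.66 L/hr.


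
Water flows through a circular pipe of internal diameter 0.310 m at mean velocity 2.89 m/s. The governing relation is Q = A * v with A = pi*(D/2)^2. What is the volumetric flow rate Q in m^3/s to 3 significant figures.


A = pi*(0.310/2)^2 = 0.075477 m^2
Q = 0.075477 * 2.89 = 0.218 m^3/s
Therefore the volumetric flow rate Q = 0.218 m^3/s.


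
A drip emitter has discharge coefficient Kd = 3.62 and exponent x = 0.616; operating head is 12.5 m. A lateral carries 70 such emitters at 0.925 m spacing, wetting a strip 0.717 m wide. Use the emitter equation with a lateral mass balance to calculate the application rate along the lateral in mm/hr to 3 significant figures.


Approach: apply the emitter equation with a lateral mass balance, q = Kd*h^x; Q = n*q; rate = Q/(n*spacing*width).
Step 1 — single emitter flow (q = Kd*h^x):
  q = 3.62 * 12.5^0.616 = 17.156 L/hr
Step 2 — total lateral flow: Q = 70 * 17.156 = 1200.9 L/hr
Step 3 — wetted area: A = 70 * 0.925 * 0.717 = 46.426 m^2
Step 4 — application rate: Q/A = 1200.9/46.426 = 25.9 mm/hr
Therefore the application rate along the lateral = 25.9 mm/hr.


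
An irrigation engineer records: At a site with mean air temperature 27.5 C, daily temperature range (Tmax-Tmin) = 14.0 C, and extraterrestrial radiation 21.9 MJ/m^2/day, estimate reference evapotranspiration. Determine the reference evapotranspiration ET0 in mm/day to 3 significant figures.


Approach: apply the Hargreaves-Samani method, ET0 = 0.0023*(Tmean+17.8)*sqrt(Tmax-Tmin)*0.408*Ra.
ET0 = 0.0023*(27.5+17.8)*sqrt(14.0)*0.408*21.9 = 3.48 mm/day
Therefore the reference evapotranspiration ET0 = 3.48 mm/day.


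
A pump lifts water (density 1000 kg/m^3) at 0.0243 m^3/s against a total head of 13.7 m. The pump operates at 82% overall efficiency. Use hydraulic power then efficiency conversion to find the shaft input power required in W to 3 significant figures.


Approach: apply hydraulic power then efficiency conversion, P = rho*g*Q*H; P_in = P/eta.
Step 1 — hydraulic power (P = rho*g*Q*H):
  P = 1000 * 9.81 * 0.0243 * 13.7 = 3265.8 W
Step 2 — input power: P_in = P/eta = 3265.8 / 0.82 = 3980 W
Therefore the shaft input power required = 3980 W.


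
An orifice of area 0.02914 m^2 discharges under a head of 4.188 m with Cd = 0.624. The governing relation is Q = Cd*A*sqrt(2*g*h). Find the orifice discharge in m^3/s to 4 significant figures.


Q = 0.624 * 0.02914 * sqrt(2*9.81*4.188) = 0.1648 m^3/s
Therefore the orifice discharge = 0.1648 m^3/s.


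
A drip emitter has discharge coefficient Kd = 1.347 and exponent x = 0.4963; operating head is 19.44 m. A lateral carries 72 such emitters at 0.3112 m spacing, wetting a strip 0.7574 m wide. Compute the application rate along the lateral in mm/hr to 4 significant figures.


Approach: apply the emitter equation with a lateral mass balance, q = Kd*h^x; Q = n*q; rate = Q/(n*spacing*width).
Step 1 — single emitter flow (q = Kd*h^x):
  q = 1.347 * 19.44^0.4963 = 5.87418 L/hr
Step 2 — total lateral flow: Q = 72 * 5.87418 = 422.941 L/hr
Step 3 — wetted area: A = 72 * 0.3112 * 0.7574 = 16.9706 m^2
Step 4 — application rate: Q/A = 422.941/16.9706 = 24.92 mm/hr
Therefore the application rate along the lateral = 24.92 mm/hr.


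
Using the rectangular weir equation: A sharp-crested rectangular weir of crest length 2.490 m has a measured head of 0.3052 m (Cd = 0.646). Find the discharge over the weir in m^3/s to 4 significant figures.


Approach: apply the rectangular weir equation, Q = (2/3)*Cd*L*sqrt(2g)*H^1.5.
Q = (2/3)*0.646*2.490*sqrt(2*9.81)*0.3052^1.5 = 0.8009 m^3/s
Therefore the discharge over the weir = 0.8009 m^3/s.


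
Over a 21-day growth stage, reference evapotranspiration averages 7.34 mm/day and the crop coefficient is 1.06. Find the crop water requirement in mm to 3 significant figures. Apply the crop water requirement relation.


Approach: apply the crop water requirement relation, CWR = ET0 * Kc * days.
CWR = 7.34 * 1.06 * 21 = 163 mm
Therefore the crop water requirement = 163 mm.


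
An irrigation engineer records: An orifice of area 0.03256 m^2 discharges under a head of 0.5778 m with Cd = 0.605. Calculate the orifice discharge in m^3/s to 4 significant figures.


Approach: apply the orifice equation, Q = Cd*A*sqrt(2*g*h).
Q = 0.605 * 0.03256 * sqrt(2*9.81*0.5778) = 0.06633 m^3/s
Therefore the orifice discharge = 0.06633 m^3/s.


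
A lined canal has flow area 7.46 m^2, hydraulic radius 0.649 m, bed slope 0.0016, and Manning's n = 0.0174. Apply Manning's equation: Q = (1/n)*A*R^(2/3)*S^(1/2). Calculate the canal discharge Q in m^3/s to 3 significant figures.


Q = (1/0.0174) * 7.46 * 0.649^(2/3) * 0.0016^(1/2) = 12.9 m^3/s
Therefore the canal discharge Q = 12.9 m^3/s.


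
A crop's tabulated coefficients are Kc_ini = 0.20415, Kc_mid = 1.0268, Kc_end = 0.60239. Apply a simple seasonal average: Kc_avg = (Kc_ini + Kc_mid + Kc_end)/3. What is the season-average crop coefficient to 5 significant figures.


Kc_avg = (0.20415 + 1.0268 + 0.60239)/3 = 0.61111
Therefore the season-average crop coefficient = 0.61111.


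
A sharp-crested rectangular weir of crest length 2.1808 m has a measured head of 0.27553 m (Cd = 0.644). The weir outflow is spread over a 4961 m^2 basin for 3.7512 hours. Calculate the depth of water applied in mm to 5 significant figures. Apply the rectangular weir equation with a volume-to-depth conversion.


Approach: apply the rectangular weir equation with a volume-to-depth conversion, Q = (2/3)*Cd*L*sqrt(2g)*H^1.5; d = Q*t/A * 1000.
Step 1 — weir discharge:
  Q = (2/3)*0.644*2.1808*sqrt(2*9.81)*0.27553^1.5 = 0.5998094 m^3/s
Step 2 — volume: V = 0.5998094 * 3.7512*3600 = 8100.018 m^3
Step 3 — depth: d = V/A * 1000 = 8100.018/4961 * 1000 = 1632.7 mm
Therefore the depth of water applied = 1632.7 mm.


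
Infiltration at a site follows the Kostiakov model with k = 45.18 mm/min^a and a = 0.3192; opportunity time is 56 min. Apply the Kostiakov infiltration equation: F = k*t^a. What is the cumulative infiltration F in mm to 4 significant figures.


F = 45.18 * 56^0.3192 = 163.3 mm
Therefore the cumulative infiltration F = 163.3 mm.


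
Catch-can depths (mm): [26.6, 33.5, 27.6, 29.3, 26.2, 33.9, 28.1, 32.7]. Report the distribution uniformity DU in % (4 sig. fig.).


Approach: apply the low-quarter distribution uniformity, DU = (mean of lowest quarter of readings / overall mean)*100.
sorted lowest 2 of 8: [26.2, 26.6] -> mean = 26.4000 mm
overall mean = 29.7375 mm
DU = (26.4000/29.7375)*100 = 88.78 %
Therefore the distribution uniformity DU = 88.78 %.


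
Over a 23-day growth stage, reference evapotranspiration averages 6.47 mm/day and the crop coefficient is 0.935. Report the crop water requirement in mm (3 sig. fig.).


Approach: apply the crop water requirement relation, CWR = ET0 * Kc * days.
CWR = 6.47 * 0.935 * 23 = 139 mm
Therefore the crop water requirement = 139 mm.


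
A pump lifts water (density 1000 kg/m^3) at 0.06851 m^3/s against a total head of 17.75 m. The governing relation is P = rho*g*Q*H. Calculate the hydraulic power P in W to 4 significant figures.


P = 1000 * 9.81 * 0.06851 * 17.75 = 11930 W
Therefore the hydraulic power P = 11930 W.


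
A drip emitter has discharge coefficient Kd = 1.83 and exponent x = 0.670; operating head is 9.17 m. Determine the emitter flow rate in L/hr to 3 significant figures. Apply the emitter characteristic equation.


Approach: apply the emitter characteristic equation, q = Kd * h^x.
q = 1.83 * 9.17^0.670 = 8.08 L/hr
Therefore the emitter flow rate = 8.08 L/hr.


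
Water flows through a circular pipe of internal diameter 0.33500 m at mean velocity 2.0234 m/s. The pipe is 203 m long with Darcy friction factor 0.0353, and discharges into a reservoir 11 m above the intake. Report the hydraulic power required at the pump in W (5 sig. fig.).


Approach: apply continuity + Darcy-Weisbach + hydraulic power, Q = A*v; hf = f*(L/D)*(v^2/(2g)); H = static + hf; P = rho*g*Q*H.
Step 1 — flow rate (continuity, Q = A*v):
  A = pi*(0.33500/2)^2 = 0.08814131 m^2
  Q = 0.08814131 * 2.0234 = 0.1783451 m^3/s
Step 2 — friction head loss (Darcy-Weisbach):
  hf = 0.0353 * (203/0.33500) * (2.0234^2 / (2*9.81))
  hf = 4.463653 m
Step 3 — total head: H = 11 + 4.463653 = 15.46365 m
Step 4 — hydraulic power (P = rho*g*Q*H):
  P = 1000 * 9.81 * 0.1783451 * 15.46365 = 27055 W
Therefore the hydraulic power required at the pump = 27055 W.
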